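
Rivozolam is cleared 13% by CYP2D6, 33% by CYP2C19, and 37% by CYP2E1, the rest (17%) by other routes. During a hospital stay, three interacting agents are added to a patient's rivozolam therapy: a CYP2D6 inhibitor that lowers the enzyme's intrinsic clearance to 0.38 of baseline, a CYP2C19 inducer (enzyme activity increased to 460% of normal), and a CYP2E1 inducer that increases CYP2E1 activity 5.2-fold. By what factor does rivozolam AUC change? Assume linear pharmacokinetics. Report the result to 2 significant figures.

The CYP2D6 pathway (13% of clearance) falls to 0.38× activity: 0.13 × 0.38 = 0.0494.
The CYP2C19 pathway (33% of clearance) is boosted to 4.6× activity: 0.33 × 4.6 = 1.518.
The CYP2E1 pathway (37% of clearance) increases to 5.2× activity: 0.37 × 5.2 = 1.924.
Non-CYP routes (17%) are unchanged.
New clearance relative to baseline: 0.0494 + 1.518 + 1.924 + 0.17 = 3.6614.
Because AUC varies inversely with clearance, the combined effect is 1 / 3.6614 = 0.27.

0.27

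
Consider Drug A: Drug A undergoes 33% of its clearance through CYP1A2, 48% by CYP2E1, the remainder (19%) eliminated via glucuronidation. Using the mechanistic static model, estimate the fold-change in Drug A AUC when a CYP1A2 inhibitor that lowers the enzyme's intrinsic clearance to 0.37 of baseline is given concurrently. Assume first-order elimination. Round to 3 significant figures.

1.26

The CYP1A2 pathway (33% of clearance) falls to 0.37× activity: 0.33 × 0.37 = 0.1221.
CYP2E1 (48%) and the residual 19% are unaffected.
Relative clearance = 0.1221 + 0.48 + 0.19 = 0.7921.
Since AUC ∝ 1/CL, the ratio is 1 / 0.7921 = 1.26.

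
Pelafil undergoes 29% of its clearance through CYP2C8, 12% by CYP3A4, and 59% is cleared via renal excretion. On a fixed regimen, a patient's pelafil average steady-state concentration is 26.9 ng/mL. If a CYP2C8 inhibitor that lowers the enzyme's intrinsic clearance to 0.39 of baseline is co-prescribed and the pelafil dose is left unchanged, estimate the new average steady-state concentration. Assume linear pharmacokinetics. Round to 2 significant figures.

33 ng/mL

CYP2C8: 0.29 × 0.39 = 0.1131
CYP3A4: 0.12 (unchanged)
Other: 0.59 (unchanged)
New clearance relative to baseline: 0.1131 + 0.12 + 0.59 = 0.8231.
Average steady-state concentration ∝ 1/CL, so new value = 26.9 / 0.8231 = 33 ng/mL.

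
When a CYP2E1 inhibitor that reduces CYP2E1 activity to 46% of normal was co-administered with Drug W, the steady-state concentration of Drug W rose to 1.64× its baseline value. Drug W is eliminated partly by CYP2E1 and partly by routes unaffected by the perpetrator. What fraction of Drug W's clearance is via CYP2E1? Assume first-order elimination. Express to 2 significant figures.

0.72

Let x = fm,CYP2E1. Because steady-state concentration ∝ 1/CL, relative clearance fell to 1/1.64 = 0.6098.
Setting x·0.46 + (1 − x) = 0.6098 and solving: x = (0.6098 − 1)/(0.46 − 1) = 0.72.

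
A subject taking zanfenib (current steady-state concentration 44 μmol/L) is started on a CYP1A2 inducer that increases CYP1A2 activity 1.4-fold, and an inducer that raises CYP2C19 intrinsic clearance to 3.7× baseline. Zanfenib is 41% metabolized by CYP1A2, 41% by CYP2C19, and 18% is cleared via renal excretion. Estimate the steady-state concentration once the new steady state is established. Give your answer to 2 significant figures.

19 μmol/L

The CYP1A2 pathway (41% of clearance) increases to 1.4× activity: 0.41 × 1.4 = 0.574.
The CYP2C19 pathway (41% of clearance) increases to 3.7× activity: 0.41 × 3.7 = 1.517.
The remaining 18% of clearance is unaffected.
CL_new/CL_old = 0.574 + 1.517 + 0.18 = 2.271.
New steady-state concentration = 44 / 2.271 = 19 μmol/L (concentration scales inversely with clearance).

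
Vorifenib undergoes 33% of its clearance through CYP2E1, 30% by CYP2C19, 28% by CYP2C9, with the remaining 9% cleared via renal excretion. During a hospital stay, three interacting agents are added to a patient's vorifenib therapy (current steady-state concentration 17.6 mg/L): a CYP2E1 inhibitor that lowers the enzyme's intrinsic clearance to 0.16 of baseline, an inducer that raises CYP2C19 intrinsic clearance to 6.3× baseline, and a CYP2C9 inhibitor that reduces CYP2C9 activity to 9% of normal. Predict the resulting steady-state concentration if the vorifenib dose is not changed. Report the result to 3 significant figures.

8.55 mg/L

The CYP2E1 pathway (33% of clearance) drops to 0.16× activity: 0.33 × 0.16 = 0.0528.
The CYP2C19 pathway (30% of clearance) increases to 6.3× activity: 0.3 × 6.3 = 1.89.
The CYP2C9 pathway (28% of clearance) is reduced to 0.09× activity: 0.28 × 0.09 = 0.0252.
Non-CYP routes (9%) are unchanged.
Relative clearance = 0.0528 + 1.89 + 0.0252 + 0.09 = 2.058.
New steady-state concentration = 17.6 / 2.058 = 8.55 mg/L (concentration scales inversely with clearance).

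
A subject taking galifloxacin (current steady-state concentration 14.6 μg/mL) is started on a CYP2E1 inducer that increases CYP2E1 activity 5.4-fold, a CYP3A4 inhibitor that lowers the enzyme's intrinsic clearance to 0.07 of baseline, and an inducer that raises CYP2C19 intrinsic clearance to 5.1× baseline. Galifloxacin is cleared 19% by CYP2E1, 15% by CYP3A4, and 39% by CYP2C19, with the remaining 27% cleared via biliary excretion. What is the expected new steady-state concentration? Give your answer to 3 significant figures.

The CYP2E1 pathway (19% of clearance) rises to 5.4× activity: 0.19 × 5.4 = 1.026.
The CYP3A4 pathway (15% of clearance) is reduced to 0.07× activity: 0.15 × 0.07 = 0.0105.
The CYP2C19 pathway (39% of clearance) rises to 5.1× activity: 0.39 × 5.1 = 1.989.
Non-CYP routes (27%) are unchanged.
Relative clearance = 1.026 + 0.0105 + 1.989 + 0.27 = 3.2955.
Steady-state concentration ∝ 1/CL: new value = 14.6 / 3.2955 = 4.43 μg/mL.

4.43 μg/mL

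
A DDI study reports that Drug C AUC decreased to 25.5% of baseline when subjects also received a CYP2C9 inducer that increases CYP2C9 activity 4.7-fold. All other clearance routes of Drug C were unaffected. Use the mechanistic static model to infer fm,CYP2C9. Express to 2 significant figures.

0.79

CL'/CL = 1 / 0.255 = 3.922
4.7·fm + (1 − fm) = 3.922
fm = (3.922 − 1) / (4.7 − 1) = 0.79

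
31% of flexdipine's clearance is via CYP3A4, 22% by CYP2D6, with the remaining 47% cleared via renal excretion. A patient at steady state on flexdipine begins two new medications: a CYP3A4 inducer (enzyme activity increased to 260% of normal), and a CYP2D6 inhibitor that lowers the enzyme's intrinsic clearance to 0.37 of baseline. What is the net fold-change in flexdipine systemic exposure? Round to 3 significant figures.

0.737

The CYP3A4 pathway (31% of clearance) is boosted to 2.6× activity: 0.31 × 2.6 = 0.806.
The CYP2D6 pathway (22% of clearance) falls to 0.37× activity: 0.22 × 0.37 = 0.0814.
The remaining 47% of clearance is unaffected.
New clearance relative to baseline: 0.806 + 0.0814 + 0.47 = 1.3574.
Systemic exposure ∝ 1/CL: fold-change = 1 / 1.3574 = 0.737.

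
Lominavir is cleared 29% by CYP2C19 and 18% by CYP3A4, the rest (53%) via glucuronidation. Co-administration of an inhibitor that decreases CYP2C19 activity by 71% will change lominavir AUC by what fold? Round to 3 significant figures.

CYP2C19: 0.29 × 0.29 = 0.0841
CYP3A4: 0.18 (unchanged)
Other: 0.53 (unchanged)
New clearance relative to baseline: 0.0841 + 0.18 + 0.53 = 0.7941.
AUC is inversely proportional to clearance, so the fold-change is 1 / 0.7941 = 1.26.

1.26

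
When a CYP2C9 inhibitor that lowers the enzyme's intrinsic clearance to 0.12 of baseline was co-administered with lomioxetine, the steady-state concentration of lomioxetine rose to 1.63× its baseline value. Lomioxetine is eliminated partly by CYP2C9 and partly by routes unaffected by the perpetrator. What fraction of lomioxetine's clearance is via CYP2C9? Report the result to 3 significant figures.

0.439

Write x for the fraction cleared via CYP2C9. The observed steady-state concentration change means clearance fell to 1/1.63 = 0.6135 of baseline.
Only the CYP2C9 route changed, so 0.6135 = x·0.12 + (1 − x), giving x = 0.439.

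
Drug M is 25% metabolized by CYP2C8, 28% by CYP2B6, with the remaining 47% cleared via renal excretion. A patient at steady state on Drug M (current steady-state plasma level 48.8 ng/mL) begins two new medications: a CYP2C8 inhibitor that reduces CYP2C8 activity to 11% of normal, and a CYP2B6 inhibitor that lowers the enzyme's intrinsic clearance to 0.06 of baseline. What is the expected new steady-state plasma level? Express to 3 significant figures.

CYP2C8: 0.25 × 0.11 = 0.0275
CYP2B6: 0.28 × 0.06 = 0.0168
Other: 0.47 (unchanged)
CL_new/CL_old = 0.0275 + 0.0168 + 0.47 = 0.5143.
Dividing the baseline by the relative clearance: 48.8 / 0.5143 = 94.9 ng/mL.

94.9 ng/mL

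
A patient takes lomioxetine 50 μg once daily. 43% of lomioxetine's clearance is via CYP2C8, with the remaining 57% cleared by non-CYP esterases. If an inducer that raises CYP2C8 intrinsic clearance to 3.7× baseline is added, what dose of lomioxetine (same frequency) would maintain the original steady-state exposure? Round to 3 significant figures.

CYP2C8: 0.43 × 3.7 = 1.591
Other: 0.57 (unchanged)
New clearance relative to baseline: 1.591 + 0.57 = 2.161.
Css,avg = (dose rate)/CL, so holding Css fixed requires dose ∝ CL: 50 × 2.161 = 108 μg.

108 μg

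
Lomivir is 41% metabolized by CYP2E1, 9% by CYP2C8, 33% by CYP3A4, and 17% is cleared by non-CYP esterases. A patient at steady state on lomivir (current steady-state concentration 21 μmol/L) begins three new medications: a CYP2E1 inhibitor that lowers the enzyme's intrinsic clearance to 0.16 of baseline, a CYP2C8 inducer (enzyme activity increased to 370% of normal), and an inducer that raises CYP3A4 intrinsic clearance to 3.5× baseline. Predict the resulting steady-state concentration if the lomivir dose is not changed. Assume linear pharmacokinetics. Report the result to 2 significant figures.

12 μmol/L

The CYP2E1 pathway (41% of clearance) drops to 0.16× activity: 0.41 × 0.16 = 0.0656.
The CYP2C8 pathway (9% of clearance) is boosted to 3.7× activity: 0.09 × 3.7 = 0.333.
The CYP3A4 pathway (33% of clearance) increases to 3.5× activity: 0.33 × 3.5 = 1.155.
Non-CYP routes (17%) are unchanged.
Relative clearance = 0.0656 + 0.333 + 1.155 + 0.17 = 1.7236.
Dividing the baseline by the relative clearance: 21 / 1.7236 = 12 μmol/L.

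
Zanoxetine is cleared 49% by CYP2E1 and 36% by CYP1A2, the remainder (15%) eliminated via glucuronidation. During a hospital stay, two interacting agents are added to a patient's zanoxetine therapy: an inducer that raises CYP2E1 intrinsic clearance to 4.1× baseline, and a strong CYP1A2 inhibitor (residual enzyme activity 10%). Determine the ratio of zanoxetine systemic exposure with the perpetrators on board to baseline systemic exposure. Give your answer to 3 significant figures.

The CYP2E1 pathway (49% of clearance) rises to 4.1× activity: 0.49 × 4.1 = 2.009.
The CYP1A2 pathway (36% of clearance) drops to 0.1× activity: 0.36 × 0.1 = 0.036.
The remaining 15% of clearance is unaffected.
New clearance relative to baseline: 2.009 + 0.036 + 0.15 = 2.195.
Because systemic exposure varies inversely with clearance, the combined effect is 1 / 2.195 = 0.456.

0.456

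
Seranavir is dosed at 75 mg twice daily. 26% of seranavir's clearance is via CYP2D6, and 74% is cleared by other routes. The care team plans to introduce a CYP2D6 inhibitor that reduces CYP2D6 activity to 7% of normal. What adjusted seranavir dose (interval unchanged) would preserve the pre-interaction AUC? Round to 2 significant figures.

57 mg

The CYP2D6 pathway (26% of clearance) is reduced to 0.07× activity: 0.26 × 0.07 = 0.0182.
Non-CYP routes (74%) are unchanged.
CL_new/CL_old = 0.0182 + 0.74 = 0.7582.
To maintain the same steady-state level, dose must scale with clearance: new dose = 75 × 0.7582 = 57 mg.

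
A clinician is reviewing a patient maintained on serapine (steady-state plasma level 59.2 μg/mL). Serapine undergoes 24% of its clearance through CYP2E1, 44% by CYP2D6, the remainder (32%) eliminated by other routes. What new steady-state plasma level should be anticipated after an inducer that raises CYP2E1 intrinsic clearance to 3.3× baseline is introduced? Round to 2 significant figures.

CYP2E1: 0.24 × 3.3 = 0.792
CYP2D6: 0.44 (unchanged)
Other: 0.32 (unchanged)
New clearance relative to baseline: 0.792 + 0.44 + 0.32 = 1.552.
With dosing unchanged, steady-state plasma level scales as 1/CL: 59.2 / 1.552 = 38 μg/mL.

38 μg/mL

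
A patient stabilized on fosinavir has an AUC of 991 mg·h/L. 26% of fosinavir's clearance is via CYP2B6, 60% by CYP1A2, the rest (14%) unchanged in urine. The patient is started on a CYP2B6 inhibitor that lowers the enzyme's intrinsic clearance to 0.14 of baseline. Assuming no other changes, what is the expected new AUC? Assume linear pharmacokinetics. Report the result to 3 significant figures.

1.28 × 10³ mg·h/L

CYP2B6: 0.26 × 0.14 = 0.0364
CYP1A2: 0.6 (unchanged)
Other: 0.14 (unchanged)
New clearance relative to baseline: 0.0364 + 0.6 + 0.14 = 0.7764.
New AUC = baseline ÷ relative clearance = 991 / 0.7764 = 1.28 × 10³ mg·h/L.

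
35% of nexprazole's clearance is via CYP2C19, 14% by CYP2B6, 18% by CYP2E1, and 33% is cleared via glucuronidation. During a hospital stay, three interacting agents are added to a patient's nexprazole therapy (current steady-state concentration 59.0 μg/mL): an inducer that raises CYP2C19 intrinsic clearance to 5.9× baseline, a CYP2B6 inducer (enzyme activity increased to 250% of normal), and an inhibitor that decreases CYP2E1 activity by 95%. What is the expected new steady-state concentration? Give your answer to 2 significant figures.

21 μg/mL

The CYP2C19 pathway (35% of clearance) rises to 5.9× activity: 0.35 × 5.9 = 2.065.
The CYP2B6 pathway (14% of clearance) rises to 2.5× activity: 0.14 × 2.5 = 0.35.
The CYP2E1 pathway (18% of clearance) falls to 0.05× activity: 0.18 × 0.05 = 0.009.
The remaining 33% of clearance is unaffected.
Relative clearance = 2.065 + 0.35 + 0.009 + 0.33 = 2.754.
New steady-state concentration = 59.0 / 2.754 = 21 μg/mL (concentration scales inversely with clearance).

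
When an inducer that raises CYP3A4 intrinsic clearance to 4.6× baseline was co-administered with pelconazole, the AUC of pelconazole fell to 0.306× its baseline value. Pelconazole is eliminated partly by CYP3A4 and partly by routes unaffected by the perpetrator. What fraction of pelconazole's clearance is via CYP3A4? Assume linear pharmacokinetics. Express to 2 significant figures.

0.63

Let fm be the CYP3A4 fraction. New clearance relative to baseline = fm × 4.6 + (1 − fm).
AUC ratio = 1 / (new CL fraction), so new CL fraction = 1 / 0.306 = 3.268.
fm × 4.6 + 1 − fm = 3.268  ⇒  fm × (4.6 − 1) = 2.268  ⇒  fm = 0.63.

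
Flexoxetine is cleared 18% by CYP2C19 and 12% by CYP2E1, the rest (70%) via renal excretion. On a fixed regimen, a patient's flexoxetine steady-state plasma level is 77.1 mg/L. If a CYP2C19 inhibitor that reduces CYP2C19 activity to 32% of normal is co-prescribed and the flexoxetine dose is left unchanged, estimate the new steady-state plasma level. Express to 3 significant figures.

The CYP2C19 pathway (18% of clearance) drops to 0.32× activity: 0.18 × 0.32 = 0.0576.
CYP2E1 (12%) and the residual 70% are unaffected.
New clearance relative to baseline: 0.0576 + 0.12 + 0.7 = 0.8776.
With dosing unchanged, steady-state plasma level scales as 1/CL: 77.1 / 0.8776 = 87.9 mg/L.

87.9 mg/L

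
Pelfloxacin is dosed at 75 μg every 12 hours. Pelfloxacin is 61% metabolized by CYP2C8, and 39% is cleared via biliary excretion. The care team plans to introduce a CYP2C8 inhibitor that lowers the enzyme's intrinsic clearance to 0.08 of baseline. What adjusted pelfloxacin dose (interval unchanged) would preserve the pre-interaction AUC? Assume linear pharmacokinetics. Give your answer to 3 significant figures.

32.9 μg

CYP2C8: 0.61 × 0.08 = 0.0488
Other: 0.39 (unchanged)
New clearance relative to baseline: 0.0488 + 0.39 = 0.4388.
Exposure is unchanged when dose changes in proportion to clearance. New dose = 75 μg × 0.4388 = 32.9 μg.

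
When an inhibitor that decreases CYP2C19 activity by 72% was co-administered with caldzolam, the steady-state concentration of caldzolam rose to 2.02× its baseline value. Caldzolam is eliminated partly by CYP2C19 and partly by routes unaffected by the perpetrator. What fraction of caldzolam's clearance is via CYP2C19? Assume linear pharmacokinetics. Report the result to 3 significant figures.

Call the CYP2C19 fraction fm. After the interaction, CL_new/CL_old = fm × 0.28 + (1 − fm).
Steady-state concentration ratio = 1 / (new CL fraction), so new CL fraction = 1 / 2.02 = 0.495.
fm × 0.28 + 1 − fm = 0.495  ⇒  fm × (0.28 − 1) = −0.505  ⇒  fm = 0.701.

0.701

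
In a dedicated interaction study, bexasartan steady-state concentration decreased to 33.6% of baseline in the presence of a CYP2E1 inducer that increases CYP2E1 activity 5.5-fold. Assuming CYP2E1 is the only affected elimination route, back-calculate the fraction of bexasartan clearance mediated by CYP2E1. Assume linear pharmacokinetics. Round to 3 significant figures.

Let fm be the CYP2E1 fraction. New clearance relative to baseline = fm × 5.5 + (1 − fm).
Steady-state concentration ratio = 1 / (new CL fraction), so new CL fraction = 1 / 0.336 = 2.976.
fm × 5.5 + 1 − fm = 2.976  ⇒  fm × (5.5 − 1) = 1.976  ⇒  fm = 0.439.

0.439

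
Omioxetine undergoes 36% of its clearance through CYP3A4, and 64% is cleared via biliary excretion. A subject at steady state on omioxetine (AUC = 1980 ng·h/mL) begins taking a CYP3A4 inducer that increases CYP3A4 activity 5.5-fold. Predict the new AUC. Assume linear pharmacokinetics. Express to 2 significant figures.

The CYP3A4 pathway (36% of clearance) rises to 5.5× activity: 0.36 × 5.5 = 1.98.
Non-CYP routes (64%) are unchanged.
CL_new/CL_old = 1.98 + 0.64 = 2.62.
New AUC = baseline ÷ relative clearance = 1980 / 2.62 = 7.6 × 10² ng·h/mL.

7.6 × 10² ng·h/mL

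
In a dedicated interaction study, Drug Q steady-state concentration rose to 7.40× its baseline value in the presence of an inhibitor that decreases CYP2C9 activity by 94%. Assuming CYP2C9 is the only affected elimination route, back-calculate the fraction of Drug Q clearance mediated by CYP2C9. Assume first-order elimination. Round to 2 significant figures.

CL'/CL = 1 / 7.40 = 0.1351
0.06·fm + (1 − fm) = 0.1351
fm = (0.1351 − 1) / (0.06 − 1) = 0.92

0.92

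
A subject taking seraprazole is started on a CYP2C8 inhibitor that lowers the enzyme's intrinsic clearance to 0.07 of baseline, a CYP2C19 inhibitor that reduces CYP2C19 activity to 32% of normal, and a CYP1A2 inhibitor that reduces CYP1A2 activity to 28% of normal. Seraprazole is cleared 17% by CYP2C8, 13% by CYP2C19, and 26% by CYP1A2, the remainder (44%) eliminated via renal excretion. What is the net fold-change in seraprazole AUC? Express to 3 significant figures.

1.77

The CYP2C8 pathway (17% of clearance) drops to 0.07× activity: 0.17 × 0.07 = 0.0119.
The CYP2C19 pathway (13% of clearance) falls to 0.32× activity: 0.13 × 0.32 = 0.0416.
The CYP1A2 pathway (26% of clearance) falls to 0.28× activity: 0.26 × 0.28 = 0.0728.
Non-CYP routes (44%) are unchanged.
Relative clearance = 0.0119 + 0.0416 + 0.0728 + 0.44 = 0.5663.
AUC ∝ 1/CL: fold-change = 1 / 0.5663 = 1.77.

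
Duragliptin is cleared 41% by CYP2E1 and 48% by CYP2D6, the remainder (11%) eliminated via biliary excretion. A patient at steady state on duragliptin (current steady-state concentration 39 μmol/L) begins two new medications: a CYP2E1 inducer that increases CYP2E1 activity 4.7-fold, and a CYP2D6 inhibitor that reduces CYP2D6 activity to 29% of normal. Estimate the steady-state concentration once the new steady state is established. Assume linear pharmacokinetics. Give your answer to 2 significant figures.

18 μmol/L

CYP2E1: 0.41 × 4.7 = 1.927
CYP2D6: 0.48 × 0.29 = 0.1392
Other: 0.11 (unchanged)
CL_new/CL_old = 1.927 + 0.1392 + 0.11 = 2.1762.
New steady-state concentration = 39 / 2.1762 = 18 μmol/L (concentration scales inversely with clearance).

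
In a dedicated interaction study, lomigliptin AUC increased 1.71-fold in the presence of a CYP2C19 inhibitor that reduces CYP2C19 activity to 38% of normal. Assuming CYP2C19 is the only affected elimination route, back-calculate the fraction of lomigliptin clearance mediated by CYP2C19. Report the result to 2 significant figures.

Let x = fm,CYP2C19. Because AUC ∝ 1/CL, relative clearance fell to 1/1.71 = 0.5848.
Setting x·0.38 + (1 − x) = 0.5848 and solving: x = (0.5848 − 1)/(0.38 − 1) = 0.67.

0.67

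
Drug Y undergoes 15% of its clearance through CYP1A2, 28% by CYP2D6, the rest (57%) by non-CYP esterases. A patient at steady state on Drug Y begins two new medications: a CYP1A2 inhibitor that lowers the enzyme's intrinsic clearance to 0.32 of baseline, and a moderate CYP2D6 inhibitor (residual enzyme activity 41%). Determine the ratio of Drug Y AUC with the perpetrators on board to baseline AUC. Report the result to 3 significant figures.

1.36

CYP1A2: 0.15 × 0.32 = 0.048
CYP2D6: 0.28 × 0.41 = 0.1148
Other: 0.57 (unchanged)
Relative clearance = 0.048 + 0.1148 + 0.57 = 0.7328.
Because AUC varies inversely with clearance, the combined effect is 1 / 0.7328 = 1.36.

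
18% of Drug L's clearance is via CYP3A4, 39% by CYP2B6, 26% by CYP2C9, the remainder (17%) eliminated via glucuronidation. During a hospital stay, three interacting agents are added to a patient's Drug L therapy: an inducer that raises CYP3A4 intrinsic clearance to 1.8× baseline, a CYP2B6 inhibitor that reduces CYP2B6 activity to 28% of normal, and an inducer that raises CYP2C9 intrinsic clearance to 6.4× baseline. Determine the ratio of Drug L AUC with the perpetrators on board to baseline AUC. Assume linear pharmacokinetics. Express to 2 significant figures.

0.44

CYP3A4: 0.18 × 1.8 = 0.324
CYP2B6: 0.39 × 0.28 = 0.1092
CYP2C9: 0.26 × 6.4 = 1.664
Other: 0.17 (unchanged)
Relative clearance = 0.324 + 0.1092 + 1.664 + 0.17 = 2.2672.
AUC ∝ 1/CL: fold-change = 1 / 2.2672 = 0.44.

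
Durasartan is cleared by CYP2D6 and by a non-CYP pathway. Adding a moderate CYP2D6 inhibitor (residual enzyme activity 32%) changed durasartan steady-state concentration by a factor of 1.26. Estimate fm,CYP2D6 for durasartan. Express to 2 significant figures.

CL'/CL = 1 / 1.26 = 0.7937
0.32·fm + (1 − fm) = 0.7937
fm = (0.7937 − 1) / (0.32 − 1) = 0.30

0.30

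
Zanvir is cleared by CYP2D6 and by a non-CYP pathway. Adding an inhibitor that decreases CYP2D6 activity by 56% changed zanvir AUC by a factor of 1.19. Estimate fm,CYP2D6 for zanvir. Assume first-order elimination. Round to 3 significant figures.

0.285

Write x for the fraction cleared via CYP2D6. The observed AUC change means clearance fell to 1/1.19 = 0.8403 of baseline.
Only the CYP2D6 route changed, so 0.8403 = x·0.44 + (1 − x), giving x = 0.285.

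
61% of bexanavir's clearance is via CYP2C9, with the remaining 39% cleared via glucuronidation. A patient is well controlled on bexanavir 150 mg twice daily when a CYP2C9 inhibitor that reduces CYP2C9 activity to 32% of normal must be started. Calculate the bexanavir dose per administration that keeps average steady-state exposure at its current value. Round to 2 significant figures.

The CYP2C9 pathway (61% of clearance) falls to 0.32× activity: 0.61 × 0.32 = 0.1952.
The remaining 39% of clearance is unaffected.
Relative clearance = 0.1952 + 0.39 = 0.5852.
Css,avg = (dose rate)/CL, so holding Css fixed requires dose ∝ CL: 150 × 0.5852 = 88 mg.

88 mg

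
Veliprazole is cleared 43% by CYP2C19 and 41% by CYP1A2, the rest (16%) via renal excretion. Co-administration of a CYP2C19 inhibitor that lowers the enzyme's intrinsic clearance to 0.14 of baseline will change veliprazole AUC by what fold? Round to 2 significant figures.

CYP2C19: 0.43 × 0.14 = 0.0602
CYP1A2: 0.41 (unchanged)
Other: 0.16 (unchanged)
Relative clearance = 0.0602 + 0.41 + 0.16 = 0.6302.
Since AUC ∝ 1/CL, the ratio is 1 / 0.6302 = 1.6.

1.6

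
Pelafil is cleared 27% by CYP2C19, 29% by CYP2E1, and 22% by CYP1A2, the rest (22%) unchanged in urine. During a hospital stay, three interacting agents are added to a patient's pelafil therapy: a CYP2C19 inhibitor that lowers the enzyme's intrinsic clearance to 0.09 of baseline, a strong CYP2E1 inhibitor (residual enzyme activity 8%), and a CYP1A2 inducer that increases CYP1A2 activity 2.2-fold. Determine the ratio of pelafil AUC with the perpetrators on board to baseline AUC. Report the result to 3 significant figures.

CYP2C19: 0.27 × 0.09 = 0.0243
CYP2E1: 0.29 × 0.08 = 0.0232
CYP1A2: 0.22 × 2.2 = 0.484
Other: 0.22 (unchanged)
CL_new/CL_old = 0.0243 + 0.0232 + 0.484 + 0.22 = 0.7515.
Because AUC varies inversely with clearance, the combined effect is 1 / 0.7515 = 1.33.

1.33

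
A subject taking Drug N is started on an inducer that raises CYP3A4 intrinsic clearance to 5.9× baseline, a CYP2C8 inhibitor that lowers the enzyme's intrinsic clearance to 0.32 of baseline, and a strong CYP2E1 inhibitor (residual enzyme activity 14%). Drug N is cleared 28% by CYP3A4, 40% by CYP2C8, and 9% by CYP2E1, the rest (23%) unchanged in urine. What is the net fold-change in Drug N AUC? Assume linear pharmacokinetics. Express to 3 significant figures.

0.494

The CYP3A4 pathway (28% of clearance) increases to 5.9× activity: 0.28 × 5.9 = 1.652.
The CYP2C8 pathway (40% of clearance) drops to 0.32× activity: 0.4 × 0.32 = 0.128.
The CYP2E1 pathway (9% of clearance) drops to 0.14× activity: 0.09 × 0.14 = 0.0126.
The remaining 23% of clearance is unaffected.
CL_new/CL_old = 1.652 + 0.128 + 0.0126 + 0.23 = 2.0226.
Net AUC ratio = 1 / 2.0226 = 0.494.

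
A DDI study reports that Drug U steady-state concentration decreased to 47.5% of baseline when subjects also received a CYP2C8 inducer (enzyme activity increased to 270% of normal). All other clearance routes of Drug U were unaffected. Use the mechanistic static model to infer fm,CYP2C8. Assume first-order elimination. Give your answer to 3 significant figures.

Write x for the fraction cleared via CYP2C8. The observed steady-state concentration change means clearance rose to 1/0.475 = 2.105 of baseline.
Setting x·2.7 + (1 − x) = 2.105 and solving: x = (2.105 − 1)/(2.7 − 1) = 0.650.

0.650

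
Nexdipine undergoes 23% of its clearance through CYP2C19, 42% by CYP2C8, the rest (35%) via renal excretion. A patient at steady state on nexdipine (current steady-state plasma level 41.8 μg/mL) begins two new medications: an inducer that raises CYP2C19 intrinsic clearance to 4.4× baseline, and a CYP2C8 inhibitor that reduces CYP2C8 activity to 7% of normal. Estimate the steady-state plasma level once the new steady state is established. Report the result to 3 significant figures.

30.0 μg/mL

The CYP2C19 pathway (23% of clearance) increases to 4.4× activity: 0.23 × 4.4 = 1.012.
The CYP2C8 pathway (42% of clearance) is reduced to 0.07× activity: 0.42 × 0.07 = 0.0294.
The remaining 35% of clearance is unaffected.
Relative clearance = 1.012 + 0.0294 + 0.35 = 1.3914.
New steady-state plasma level = 41.8 / 1.3914 = 30.0 μg/mL (concentration scales inversely with clearance).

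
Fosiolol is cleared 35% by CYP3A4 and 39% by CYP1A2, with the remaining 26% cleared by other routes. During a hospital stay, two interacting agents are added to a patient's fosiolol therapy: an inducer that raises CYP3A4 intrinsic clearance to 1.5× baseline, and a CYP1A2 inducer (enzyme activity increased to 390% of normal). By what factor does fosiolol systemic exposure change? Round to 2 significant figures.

0.43

CYP3A4: 0.35 × 1.5 = 0.525
CYP1A2: 0.39 × 3.9 = 1.521
Other: 0.26 (unchanged)
New clearance relative to baseline: 0.525 + 1.521 + 0.26 = 2.306.
Systemic exposure ∝ 1/CL: fold-change = 1 / 2.306 = 0.43.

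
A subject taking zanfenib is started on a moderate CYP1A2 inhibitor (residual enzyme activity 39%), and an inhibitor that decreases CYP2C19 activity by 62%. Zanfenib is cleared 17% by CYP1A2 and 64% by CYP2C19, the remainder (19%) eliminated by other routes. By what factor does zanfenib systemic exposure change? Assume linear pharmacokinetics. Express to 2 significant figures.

The CYP1A2 pathway (17% of clearance) falls to 0.39× activity: 0.17 × 0.39 = 0.0663.
The CYP2C19 pathway (64% of clearance) falls to 0.38× activity: 0.64 × 0.38 = 0.2432.
Non-CYP routes (19%) are unchanged.
CL_new/CL_old = 0.0663 + 0.2432 + 0.19 = 0.4995.
Because systemic exposure varies inversely with clearance, the combined effect is 1 / 0.4995 = 2.0.

2.0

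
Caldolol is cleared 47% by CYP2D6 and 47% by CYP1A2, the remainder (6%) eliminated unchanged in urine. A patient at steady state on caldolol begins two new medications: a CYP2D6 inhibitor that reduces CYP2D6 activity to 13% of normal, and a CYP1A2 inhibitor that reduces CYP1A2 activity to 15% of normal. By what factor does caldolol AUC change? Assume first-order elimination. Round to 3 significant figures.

5.22

CYP2D6: 0.47 × 0.13 = 0.0611
CYP1A2: 0.47 × 0.15 = 0.0705
Other: 0.06 (unchanged)
CL_new/CL_old = 0.0611 + 0.0705 + 0.06 = 0.1916.
AUC ∝ 1/CL: fold-change = 1 / 0.1916 = 5.22.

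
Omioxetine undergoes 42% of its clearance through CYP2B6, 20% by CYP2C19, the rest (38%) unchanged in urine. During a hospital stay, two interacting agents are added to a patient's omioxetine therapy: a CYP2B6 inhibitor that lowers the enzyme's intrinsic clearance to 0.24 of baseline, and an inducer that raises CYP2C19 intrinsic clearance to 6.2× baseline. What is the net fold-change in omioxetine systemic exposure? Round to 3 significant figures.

The CYP2B6 pathway (42% of clearance) falls to 0.24× activity: 0.42 × 0.24 = 0.1008.
The CYP2C19 pathway (20% of clearance) increases to 6.2× activity: 0.2 × 6.2 = 1.24.
Non-CYP routes (38%) are unchanged.
New clearance relative to baseline: 0.1008 + 1.24 + 0.38 = 1.7208.
Net systemic exposure ratio = 1 / 1.7208 = 0.581.

0.581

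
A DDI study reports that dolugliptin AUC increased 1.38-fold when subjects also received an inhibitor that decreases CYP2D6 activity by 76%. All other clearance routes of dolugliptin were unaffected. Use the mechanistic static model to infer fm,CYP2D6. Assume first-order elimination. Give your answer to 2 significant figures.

0.36

Write x for the fraction cleared via CYP2D6. The observed AUC change means clearance fell to 1/1.38 = 0.7246 of baseline.
Setting x·0.24 + (1 − x) = 0.7246 and solving: x = (0.7246 − 1)/(0.24 − 1) = 0.36.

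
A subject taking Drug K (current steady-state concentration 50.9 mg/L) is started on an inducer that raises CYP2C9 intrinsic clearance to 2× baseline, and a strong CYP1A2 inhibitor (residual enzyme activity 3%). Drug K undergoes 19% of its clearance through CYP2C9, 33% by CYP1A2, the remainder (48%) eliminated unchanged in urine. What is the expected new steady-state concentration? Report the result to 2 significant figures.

59 mg/L

CYP2C9: 0.19 × 2 = 0.38
CYP1A2: 0.33 × 0.03 = 0.0099
Other: 0.48 (unchanged)
CL_new/CL_old = 0.38 + 0.0099 + 0.48 = 0.8699.
Dividing the baseline by the relative clearance: 50.9 / 0.8699 = 59 mg/L.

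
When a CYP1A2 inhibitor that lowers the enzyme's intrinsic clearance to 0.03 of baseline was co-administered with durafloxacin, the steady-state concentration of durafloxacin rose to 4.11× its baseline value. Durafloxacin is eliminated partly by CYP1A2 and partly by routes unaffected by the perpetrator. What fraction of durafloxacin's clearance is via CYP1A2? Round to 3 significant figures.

CL'/CL = 1 / 4.11 = 0.2433
0.03·fm + (1 − fm) = 0.2433
fm = (0.2433 − 1) / (0.03 − 1) = 0.780

0.780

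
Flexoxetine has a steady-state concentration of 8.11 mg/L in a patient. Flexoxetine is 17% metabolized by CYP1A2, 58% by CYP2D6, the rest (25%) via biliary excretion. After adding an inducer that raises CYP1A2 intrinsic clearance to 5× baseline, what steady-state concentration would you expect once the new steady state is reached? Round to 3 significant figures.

The CYP1A2 pathway (17% of clearance) is boosted to 5× activity: 0.17 × 5 = 0.85.
CYP2D6 (58%) and the residual 25% are unaffected.
New clearance relative to baseline: 0.85 + 0.58 + 0.25 = 1.68.
With dosing unchanged, steady-state concentration scales as 1/CL: 8.11 / 1.68 = 4.83 mg/L.

4.83 mg/L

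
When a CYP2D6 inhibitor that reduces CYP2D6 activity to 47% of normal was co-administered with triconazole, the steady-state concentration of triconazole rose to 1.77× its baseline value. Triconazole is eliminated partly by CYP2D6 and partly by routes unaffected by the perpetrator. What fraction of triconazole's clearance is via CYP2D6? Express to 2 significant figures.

Let x = fm,CYP2D6. Because steady-state concentration ∝ 1/CL, relative clearance fell to 1/1.77 = 0.565.
Setting x·0.47 + (1 − x) = 0.565 and solving: x = (0.565 − 1)/(0.47 − 1) = 0.82.

0.82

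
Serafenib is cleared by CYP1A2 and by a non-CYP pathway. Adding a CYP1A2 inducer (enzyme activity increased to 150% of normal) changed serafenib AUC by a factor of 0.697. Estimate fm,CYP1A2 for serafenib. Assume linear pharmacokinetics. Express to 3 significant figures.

0.869

CL'/CL = 1 / 0.697 = 1.435
1.5·fm + (1 − fm) = 1.435
fm = (1.435 − 1) / (1.5 − 1) = 0.869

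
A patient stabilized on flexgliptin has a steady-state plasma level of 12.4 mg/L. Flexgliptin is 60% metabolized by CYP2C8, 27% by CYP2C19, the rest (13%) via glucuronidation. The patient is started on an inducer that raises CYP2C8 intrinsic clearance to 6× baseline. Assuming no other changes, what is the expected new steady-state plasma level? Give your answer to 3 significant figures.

CYP2C8: 0.6 × 6 = 3.6
CYP2C19: 0.27 (unchanged)
Other: 0.13 (unchanged)
New clearance relative to baseline: 3.6 + 0.27 + 0.13 = 4.
New steady-state plasma level = baseline ÷ relative clearance = 12.4 / 4 = 3.10 mg/L.

3.10 mg/L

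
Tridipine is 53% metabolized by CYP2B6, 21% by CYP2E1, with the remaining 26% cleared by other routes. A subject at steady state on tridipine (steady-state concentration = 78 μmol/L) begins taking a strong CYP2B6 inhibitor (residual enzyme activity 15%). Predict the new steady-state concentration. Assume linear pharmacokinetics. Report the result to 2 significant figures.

1.4 × 10² μmol/L

The CYP2B6 pathway (53% of clearance) is reduced to 0.15× activity: 0.53 × 0.15 = 0.0795.
CYP2E1 (21%) and the residual 26% are unaffected.
CL_new/CL_old = 0.0795 + 0.21 + 0.26 = 0.5495.
New steady-state concentration = baseline ÷ relative clearance = 78 / 0.5495 = 1.4 × 10² μmol/L.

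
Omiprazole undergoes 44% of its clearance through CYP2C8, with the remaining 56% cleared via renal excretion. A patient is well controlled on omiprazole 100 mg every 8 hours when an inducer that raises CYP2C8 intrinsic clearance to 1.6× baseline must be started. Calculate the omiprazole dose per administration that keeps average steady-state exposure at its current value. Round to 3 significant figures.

126 mg

The CYP2C8 pathway (44% of clearance) rises to 1.6× activity: 0.44 × 1.6 = 0.704.
Non-CYP routes (56%) are unchanged.
CL_new/CL_old = 0.704 + 0.56 = 1.264.
To maintain the same steady-state level, dose must scale with clearance: new dose = 100 × 1.264 = 126 mg.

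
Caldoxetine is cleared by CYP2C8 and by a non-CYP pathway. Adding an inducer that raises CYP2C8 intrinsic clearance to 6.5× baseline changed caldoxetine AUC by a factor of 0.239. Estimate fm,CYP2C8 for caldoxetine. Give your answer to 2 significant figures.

CL'/CL = 1 / 0.239 = 4.184
6.5·fm + (1 − fm) = 4.184
fm = (4.184 − 1) / (6.5 − 1) = 0.58

0.58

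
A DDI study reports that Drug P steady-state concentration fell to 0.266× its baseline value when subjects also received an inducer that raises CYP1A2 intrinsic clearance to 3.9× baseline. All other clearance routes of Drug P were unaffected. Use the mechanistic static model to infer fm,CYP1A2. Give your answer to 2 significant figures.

Let x = fm,CYP1A2. Because steady-state concentration ∝ 1/CL, relative clearance rose to 1/0.266 = 3.759.
Setting x·3.9 + (1 − x) = 3.759 and solving: x = (3.759 − 1)/(3.9 − 1) = 0.95.

0.95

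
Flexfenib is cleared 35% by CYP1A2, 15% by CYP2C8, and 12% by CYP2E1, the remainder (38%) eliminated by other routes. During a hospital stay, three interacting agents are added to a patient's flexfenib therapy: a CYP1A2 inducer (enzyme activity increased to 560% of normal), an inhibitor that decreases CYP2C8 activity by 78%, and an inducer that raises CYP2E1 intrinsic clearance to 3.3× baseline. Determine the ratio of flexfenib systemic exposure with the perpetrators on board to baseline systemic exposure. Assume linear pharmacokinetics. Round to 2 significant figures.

0.36

The CYP1A2 pathway (35% of clearance) rises to 5.6× activity: 0.35 × 5.6 = 1.96.
The CYP2C8 pathway (15% of clearance) falls to 0.22× activity: 0.15 × 0.22 = 0.033.
The CYP2E1 pathway (12% of clearance) is boosted to 3.3× activity: 0.12 × 3.3 = 0.396.
The remaining 38% of clearance is unaffected.
Relative clearance = 1.96 + 0.033 + 0.396 + 0.38 = 2.769.
Because systemic exposure varies inversely with clearance, the combined effect is 1 / 2.769 = 0.36.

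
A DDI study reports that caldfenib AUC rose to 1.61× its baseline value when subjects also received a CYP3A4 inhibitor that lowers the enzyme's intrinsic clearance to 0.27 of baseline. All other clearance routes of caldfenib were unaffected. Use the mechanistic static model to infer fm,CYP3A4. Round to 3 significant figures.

Let fm be the CYP3A4 fraction. New clearance relative to baseline = fm × 0.27 + (1 − fm).
AUC ratio = 1 / (new CL fraction), so new CL fraction = 1 / 1.61 = 0.6211.
fm × 0.27 + 1 − fm = 0.6211  ⇒  fm × (0.27 − 1) = −0.3789  ⇒  fm = 0.519.

0.519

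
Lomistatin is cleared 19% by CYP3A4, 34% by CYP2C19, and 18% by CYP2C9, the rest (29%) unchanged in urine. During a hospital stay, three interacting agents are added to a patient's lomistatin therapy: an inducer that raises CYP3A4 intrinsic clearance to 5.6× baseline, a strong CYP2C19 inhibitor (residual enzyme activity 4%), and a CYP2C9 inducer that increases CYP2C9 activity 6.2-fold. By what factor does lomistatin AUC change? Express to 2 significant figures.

0.40

The CYP3A4 pathway (19% of clearance) rises to 5.6× activity: 0.19 × 5.6 = 1.064.
The CYP2C19 pathway (34% of clearance) is reduced to 0.04× activity: 0.34 × 0.04 = 0.0136.
The CYP2C9 pathway (18% of clearance) rises to 6.2× activity: 0.18 × 6.2 = 1.116.
The remaining 29% of clearance is unaffected.
Relative clearance = 1.064 + 0.0136 + 1.116 + 0.29 = 2.4836.
AUC ∝ 1/CL: fold-change = 1 / 2.4836 = 0.40.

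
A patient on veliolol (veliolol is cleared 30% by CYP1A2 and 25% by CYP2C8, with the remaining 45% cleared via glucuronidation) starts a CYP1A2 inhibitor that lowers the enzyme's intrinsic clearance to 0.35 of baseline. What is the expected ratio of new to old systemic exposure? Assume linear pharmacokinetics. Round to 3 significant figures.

The CYP1A2 pathway (30% of clearance) is reduced to 0.35× activity: 0.3 × 0.35 = 0.105.
CYP2C8 (25%) and the residual 45% are unaffected.
New clearance relative to baseline: 0.105 + 0.25 + 0.45 = 0.805.
Since systemic exposure ∝ 1/CL, the ratio is 1 / 0.805 = 1.24.

1.24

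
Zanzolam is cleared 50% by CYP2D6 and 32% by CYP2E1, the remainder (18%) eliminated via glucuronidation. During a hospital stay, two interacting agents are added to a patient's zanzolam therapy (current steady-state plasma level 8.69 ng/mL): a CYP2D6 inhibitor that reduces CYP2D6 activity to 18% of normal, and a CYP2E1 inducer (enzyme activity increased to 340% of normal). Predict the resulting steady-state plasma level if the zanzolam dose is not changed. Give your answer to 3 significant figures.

The CYP2D6 pathway (50% of clearance) is reduced to 0.18× activity: 0.5 × 0.18 = 0.09.
The CYP2E1 pathway (32% of clearance) increases to 3.4× activity: 0.32 × 3.4 = 1.088.
Non-CYP routes (18%) are unchanged.
Relative clearance = 0.09 + 1.088 + 0.18 = 1.358.
New steady-state plasma level = 8.69 / 1.358 = 6.40 ng/mL (concentration scales inversely with clearance).

6.40 ng/mL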